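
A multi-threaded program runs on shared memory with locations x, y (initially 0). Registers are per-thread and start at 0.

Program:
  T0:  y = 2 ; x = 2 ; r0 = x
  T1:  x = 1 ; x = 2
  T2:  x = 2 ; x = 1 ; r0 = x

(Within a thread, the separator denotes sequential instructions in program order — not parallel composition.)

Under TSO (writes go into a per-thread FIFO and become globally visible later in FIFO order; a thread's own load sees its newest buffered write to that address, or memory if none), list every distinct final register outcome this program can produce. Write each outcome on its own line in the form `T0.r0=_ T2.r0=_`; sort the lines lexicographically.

T0.r0=1 T2.r0=1
T0.r0=1 T2.r0=2
T0.r0=2 T2.r0=1
T0.r0=2 T2.r0=2

outcome vector order: (T0.r0,T2.r0)
|TSO outcomes| = 4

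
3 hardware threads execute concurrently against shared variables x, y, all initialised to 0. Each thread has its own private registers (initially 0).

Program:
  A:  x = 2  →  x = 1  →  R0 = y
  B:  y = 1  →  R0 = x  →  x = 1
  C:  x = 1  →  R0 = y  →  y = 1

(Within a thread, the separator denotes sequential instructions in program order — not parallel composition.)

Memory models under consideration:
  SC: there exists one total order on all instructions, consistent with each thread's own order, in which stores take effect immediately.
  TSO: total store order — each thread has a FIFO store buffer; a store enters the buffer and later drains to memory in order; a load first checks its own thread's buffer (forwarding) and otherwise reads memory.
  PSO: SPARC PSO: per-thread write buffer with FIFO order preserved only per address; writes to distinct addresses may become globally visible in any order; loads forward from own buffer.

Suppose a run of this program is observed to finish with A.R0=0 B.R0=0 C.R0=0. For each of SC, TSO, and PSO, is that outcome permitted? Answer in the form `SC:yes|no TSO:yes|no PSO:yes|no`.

SC:no TSO:yes PSO:yes

outcome vector order: (A.R0,B.R0,C.R0)
SC (7): 010 011 101 110 111 120 121
TSO (12): 000 001 010 011 020 021 100 101 110 111 120 121
PSO (12): 000 001 010 011 020 021 100 101 110 111 120 121
target 000 ∈ {TSO,PSO}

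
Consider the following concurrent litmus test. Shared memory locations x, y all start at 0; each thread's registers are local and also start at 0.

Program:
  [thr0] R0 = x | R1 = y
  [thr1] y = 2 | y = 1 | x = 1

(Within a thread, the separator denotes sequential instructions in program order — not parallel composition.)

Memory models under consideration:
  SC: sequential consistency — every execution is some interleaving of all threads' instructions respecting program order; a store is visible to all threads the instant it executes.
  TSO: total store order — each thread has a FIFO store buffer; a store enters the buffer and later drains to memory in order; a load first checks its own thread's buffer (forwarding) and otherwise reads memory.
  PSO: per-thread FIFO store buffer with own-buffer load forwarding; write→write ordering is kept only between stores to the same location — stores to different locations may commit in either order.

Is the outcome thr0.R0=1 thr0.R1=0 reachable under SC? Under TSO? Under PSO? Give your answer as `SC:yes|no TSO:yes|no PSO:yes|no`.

SC:no TSO:no PSO:yes

outcome vector order: (thr0.R0,thr0.R1)
under SC → <0 0>; <0 1>; <0 2>; <1 1>
under TSO → <0 0>; <0 1>; <0 2>; <1 1>
under PSO → <0 0>; <0 1>; <0 2>; <1 0>; <1 1>; <1 2>
target <1 0> ∈ {PSO}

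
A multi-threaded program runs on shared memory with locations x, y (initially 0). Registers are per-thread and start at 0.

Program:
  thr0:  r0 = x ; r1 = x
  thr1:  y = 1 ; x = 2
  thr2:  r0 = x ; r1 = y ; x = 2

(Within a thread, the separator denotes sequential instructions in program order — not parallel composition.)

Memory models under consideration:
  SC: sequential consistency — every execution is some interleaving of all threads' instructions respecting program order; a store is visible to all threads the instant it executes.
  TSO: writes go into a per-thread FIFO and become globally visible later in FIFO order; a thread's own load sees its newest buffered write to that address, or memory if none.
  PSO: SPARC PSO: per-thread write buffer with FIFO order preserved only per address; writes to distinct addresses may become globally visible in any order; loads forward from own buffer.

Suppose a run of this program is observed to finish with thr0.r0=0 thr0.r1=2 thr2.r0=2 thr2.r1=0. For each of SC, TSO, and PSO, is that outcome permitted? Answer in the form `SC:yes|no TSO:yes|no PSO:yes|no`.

outcome vector order: (thr0.r0,thr0.r1,thr2.r0,thr2.r1)
SC (9): <0 0 0 0>; <0 0 0 1>; <0 0 2 1>; <0 2 0 0>; <0 2 0 1>; <0 2 2 1>; <2 2 0 0>; <2 2 0 1>; <2 2 2 1>
TSO (9): <0 0 0 0>; <0 0 0 1>; <0 0 2 1>; <0 2 0 0>; <0 2 0 1>; <0 2 2 1>; <2 2 0 0>; <2 2 0 1>; <2 2 2 1>
PSO (12): <0 0 0 0>; <0 0 0 1>; <0 0 2 0>; <0 0 2 1>; <0 2 0 0>; <0 2 0 1>; <0 2 2 0>; <0 2 2 1>; <2 2 0 0>; <2 2 0 1>; <2 2 2 0>; <2 2 2 1>
target <0 2 2 0> ∈ {PSO}

SC:no TSO:no PSO:yes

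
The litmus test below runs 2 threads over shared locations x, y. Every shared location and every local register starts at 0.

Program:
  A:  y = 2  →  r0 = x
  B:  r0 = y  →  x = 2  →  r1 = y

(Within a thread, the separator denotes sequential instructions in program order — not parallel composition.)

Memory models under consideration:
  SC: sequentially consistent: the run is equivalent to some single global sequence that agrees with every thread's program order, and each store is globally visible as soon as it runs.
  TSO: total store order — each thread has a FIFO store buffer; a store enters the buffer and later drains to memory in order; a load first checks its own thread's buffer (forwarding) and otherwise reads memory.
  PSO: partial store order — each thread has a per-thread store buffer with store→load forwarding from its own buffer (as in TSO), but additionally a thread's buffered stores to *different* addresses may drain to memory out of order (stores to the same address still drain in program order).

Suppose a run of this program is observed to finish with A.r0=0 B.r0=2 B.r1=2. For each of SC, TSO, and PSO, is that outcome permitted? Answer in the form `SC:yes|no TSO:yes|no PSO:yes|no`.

SC:yes TSO:yes PSO:yes

outcome vector order: (A.r0,B.r0,B.r1)
SC (5): 002; 022; 200; 202; 222
TSO (6): 000; 002; 022; 200; 202; 222
PSO (6): 000; 002; 022; 200; 202; 222
target 022 ∈ {SC,TSO,PSO}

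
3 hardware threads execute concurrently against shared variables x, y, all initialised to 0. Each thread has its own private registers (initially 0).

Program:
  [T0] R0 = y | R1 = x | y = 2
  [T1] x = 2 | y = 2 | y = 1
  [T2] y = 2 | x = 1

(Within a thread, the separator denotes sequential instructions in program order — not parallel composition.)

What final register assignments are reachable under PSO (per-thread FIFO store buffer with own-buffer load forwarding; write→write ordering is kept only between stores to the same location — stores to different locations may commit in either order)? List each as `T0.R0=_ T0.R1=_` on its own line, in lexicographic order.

outcome vector order: (T0.R0,T0.R1)
|PSO outcomes| = 9

T0.R0=0 T0.R1=0
T0.R0=0 T0.R1=1
T0.R0=0 T0.R1=2
T0.R0=1 T0.R1=0
T0.R0=1 T0.R1=1
T0.R0=1 T0.R1=2
T0.R0=2 T0.R1=0
T0.R0=2 T0.R1=1
T0.R0=2 T0.R1=2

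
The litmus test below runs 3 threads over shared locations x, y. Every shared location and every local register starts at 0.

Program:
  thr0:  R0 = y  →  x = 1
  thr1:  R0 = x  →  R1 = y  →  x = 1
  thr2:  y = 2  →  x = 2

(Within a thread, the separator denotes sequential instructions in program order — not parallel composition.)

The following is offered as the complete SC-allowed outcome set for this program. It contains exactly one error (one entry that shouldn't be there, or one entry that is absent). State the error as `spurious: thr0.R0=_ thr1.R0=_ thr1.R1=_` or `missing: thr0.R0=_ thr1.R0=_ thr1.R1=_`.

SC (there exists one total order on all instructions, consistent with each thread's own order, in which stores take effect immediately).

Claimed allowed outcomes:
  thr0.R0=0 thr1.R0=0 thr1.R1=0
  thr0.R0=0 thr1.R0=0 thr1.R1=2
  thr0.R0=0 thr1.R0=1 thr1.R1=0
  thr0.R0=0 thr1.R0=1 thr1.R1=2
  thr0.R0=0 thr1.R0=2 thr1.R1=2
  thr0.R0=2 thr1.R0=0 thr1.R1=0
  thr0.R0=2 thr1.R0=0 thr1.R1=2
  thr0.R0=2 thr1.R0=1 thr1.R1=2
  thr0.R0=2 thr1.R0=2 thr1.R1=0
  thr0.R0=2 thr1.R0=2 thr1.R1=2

outcome vector order: (thr0.R0,thr1.R0,thr1.R1)
SC (9): <0 0 0> <0 0 2> <0 1 0> <0 1 2> <0 2 2> <2 0 0> <2 0 2> <2 1 2> <2 2 2>
claimed∖SC = {<2 2 0>}

spurious: thr0.R0=2 thr1.R0=2 thr1.R1=0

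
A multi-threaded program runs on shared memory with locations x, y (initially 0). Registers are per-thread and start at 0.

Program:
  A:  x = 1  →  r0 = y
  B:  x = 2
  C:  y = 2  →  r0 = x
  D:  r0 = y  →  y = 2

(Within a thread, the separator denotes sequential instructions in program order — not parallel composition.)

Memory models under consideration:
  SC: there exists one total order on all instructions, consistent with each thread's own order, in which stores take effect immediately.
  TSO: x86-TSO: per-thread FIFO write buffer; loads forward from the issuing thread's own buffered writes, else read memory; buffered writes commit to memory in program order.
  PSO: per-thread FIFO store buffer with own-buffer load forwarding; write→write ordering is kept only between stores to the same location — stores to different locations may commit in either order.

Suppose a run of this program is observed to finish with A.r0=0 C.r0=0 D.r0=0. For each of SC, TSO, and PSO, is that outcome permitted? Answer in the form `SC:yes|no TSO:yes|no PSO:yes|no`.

outcome vector order: (A.r0,C.r0,D.r0)
under SC → 010, 012, 020, 022, 200, 202, 210, 212, 220, 222
under TSO → 000, 002, 010, 012, 020, 022, 200, 202, 210, 212, 220, 222
under PSO → 000, 002, 010, 012, 020, 022, 200, 202, 210, 212, 220, 222
target 000 ∈ {TSO,PSO}

SC:no TSO:yes PSO:yes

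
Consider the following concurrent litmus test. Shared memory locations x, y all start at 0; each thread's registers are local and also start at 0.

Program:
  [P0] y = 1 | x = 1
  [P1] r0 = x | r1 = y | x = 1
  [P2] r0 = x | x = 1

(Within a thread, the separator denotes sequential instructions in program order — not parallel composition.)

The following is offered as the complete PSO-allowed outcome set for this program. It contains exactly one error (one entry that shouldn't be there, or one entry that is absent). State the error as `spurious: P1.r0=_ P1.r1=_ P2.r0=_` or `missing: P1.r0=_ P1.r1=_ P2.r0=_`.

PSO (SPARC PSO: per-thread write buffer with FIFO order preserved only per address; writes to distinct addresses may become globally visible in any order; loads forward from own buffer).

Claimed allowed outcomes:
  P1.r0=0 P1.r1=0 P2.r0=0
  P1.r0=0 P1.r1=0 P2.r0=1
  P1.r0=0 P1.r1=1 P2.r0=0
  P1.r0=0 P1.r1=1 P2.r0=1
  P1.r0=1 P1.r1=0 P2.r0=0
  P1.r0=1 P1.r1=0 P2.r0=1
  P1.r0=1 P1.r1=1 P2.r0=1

missing: P1.r0=1 P1.r1=1 P2.r0=0

outcome vector order: (P1.r0,P1.r1,P2.r0)
[PSO] allowed = {0/0/0, 0/0/1, 0/1/0, 0/1/1, 1/0/0, 1/0/1, 1/1/0, 1/1/1}
PSO∖claimed = {1/1/0}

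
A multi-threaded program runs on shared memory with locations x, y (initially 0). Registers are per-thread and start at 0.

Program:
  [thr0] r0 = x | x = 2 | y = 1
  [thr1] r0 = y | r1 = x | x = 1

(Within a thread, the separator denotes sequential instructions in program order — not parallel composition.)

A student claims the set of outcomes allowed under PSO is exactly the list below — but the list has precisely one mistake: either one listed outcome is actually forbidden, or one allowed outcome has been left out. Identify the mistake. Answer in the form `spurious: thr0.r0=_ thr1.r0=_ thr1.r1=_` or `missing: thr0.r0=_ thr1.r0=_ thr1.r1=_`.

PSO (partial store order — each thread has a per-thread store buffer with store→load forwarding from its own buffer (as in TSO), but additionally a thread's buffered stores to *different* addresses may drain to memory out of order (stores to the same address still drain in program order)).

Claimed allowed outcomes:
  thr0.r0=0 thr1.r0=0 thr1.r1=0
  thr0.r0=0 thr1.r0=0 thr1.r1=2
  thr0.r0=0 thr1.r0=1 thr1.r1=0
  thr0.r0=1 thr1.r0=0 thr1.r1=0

outcome vector order: (thr0.r0,thr1.r0,thr1.r1)
under PSO → <0 0 0> <0 0 2> <0 1 0> <0 1 2> <1 0 0>
PSO∖claimed = {<0 1 2>}

missing: thr0.r0=0 thr1.r0=1 thr1.r1=2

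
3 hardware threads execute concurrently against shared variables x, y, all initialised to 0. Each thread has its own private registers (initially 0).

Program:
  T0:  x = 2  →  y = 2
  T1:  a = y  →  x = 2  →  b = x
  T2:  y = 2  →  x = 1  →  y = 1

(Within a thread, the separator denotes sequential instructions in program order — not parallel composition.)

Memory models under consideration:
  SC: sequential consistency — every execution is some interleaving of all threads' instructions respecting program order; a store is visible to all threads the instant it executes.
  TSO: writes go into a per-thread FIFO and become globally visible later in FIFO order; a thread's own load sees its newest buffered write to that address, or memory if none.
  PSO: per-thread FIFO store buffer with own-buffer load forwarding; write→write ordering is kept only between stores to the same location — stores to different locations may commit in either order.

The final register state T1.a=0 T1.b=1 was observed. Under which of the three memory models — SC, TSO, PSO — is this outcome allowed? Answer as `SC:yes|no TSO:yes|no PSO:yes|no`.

SC:yes TSO:yes PSO:yes

outcome vector order: (T1.a,T1.b)
SC: 5 outcomes — {(0,1); (0,2); (1,2); (2,1); (2,2)}
TSO: 5 outcomes — {(0,1); (0,2); (1,2); (2,1); (2,2)}
PSO: 6 outcomes — {(0,1); (0,2); (1,1); (1,2); (2,1); (2,2)}
target (0,1) ∈ {SC,TSO,PSO}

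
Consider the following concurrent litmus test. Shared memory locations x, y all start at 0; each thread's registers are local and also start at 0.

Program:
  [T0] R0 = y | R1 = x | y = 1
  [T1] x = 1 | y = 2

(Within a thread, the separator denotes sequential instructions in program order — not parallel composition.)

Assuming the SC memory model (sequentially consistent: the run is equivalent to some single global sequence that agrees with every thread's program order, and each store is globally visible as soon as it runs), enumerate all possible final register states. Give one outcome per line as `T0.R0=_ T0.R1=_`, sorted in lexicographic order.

T0.R0=0 T0.R1=0
T0.R0=0 T0.R1=1
T0.R0=2 T0.R1=1

outcome vector order: (T0.R0,T0.R1)
|SC outcomes| = 3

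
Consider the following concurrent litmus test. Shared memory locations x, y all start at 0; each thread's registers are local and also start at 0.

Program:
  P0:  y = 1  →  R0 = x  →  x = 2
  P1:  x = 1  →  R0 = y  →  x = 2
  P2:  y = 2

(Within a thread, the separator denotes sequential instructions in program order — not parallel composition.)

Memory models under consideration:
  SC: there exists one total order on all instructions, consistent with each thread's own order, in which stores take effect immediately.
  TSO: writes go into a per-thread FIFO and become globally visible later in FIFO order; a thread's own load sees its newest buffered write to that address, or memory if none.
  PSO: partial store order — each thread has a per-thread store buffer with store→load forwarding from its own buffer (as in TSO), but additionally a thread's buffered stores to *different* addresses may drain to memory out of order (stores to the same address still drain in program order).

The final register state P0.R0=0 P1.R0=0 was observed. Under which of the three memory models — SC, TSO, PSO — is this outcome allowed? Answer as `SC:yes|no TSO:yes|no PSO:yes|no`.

SC:no TSO:yes PSO:yes

outcome vector order: (P0.R0,P1.R0)
SC: 8 outcomes — {<0 1> <0 2> <1 0> <1 1> <1 2> <2 0> <2 1> <2 2>}
TSO: 9 outcomes — {<0 0> <0 1> <0 2> <1 0> <1 1> <1 2> <2 0> <2 1> <2 2>}
PSO: 9 outcomes — {<0 0> <0 1> <0 2> <1 0> <1 1> <1 2> <2 0> <2 1> <2 2>}
target <0 0> ∈ {TSO,PSO}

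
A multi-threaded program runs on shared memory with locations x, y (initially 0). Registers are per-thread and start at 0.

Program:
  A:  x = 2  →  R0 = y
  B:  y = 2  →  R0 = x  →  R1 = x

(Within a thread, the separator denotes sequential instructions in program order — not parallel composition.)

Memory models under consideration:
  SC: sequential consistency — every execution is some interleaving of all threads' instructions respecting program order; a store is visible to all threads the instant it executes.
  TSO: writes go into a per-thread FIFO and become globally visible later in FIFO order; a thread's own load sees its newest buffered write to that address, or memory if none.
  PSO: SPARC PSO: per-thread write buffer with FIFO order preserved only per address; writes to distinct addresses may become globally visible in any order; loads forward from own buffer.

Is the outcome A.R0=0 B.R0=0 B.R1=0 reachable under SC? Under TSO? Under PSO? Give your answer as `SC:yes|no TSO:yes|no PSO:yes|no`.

outcome vector order: (A.R0,B.R0,B.R1)
under SC → 0/2/2; 2/0/0; 2/0/2; 2/2/2
under TSO → 0/0/0; 0/0/2; 0/2/2; 2/0/0; 2/0/2; 2/2/2
under PSO → 0/0/0; 0/0/2; 0/2/2; 2/0/0; 2/0/2; 2/2/2
target 0/0/0 ∈ {TSO,PSO}

SC:no TSO:yes PSO:yes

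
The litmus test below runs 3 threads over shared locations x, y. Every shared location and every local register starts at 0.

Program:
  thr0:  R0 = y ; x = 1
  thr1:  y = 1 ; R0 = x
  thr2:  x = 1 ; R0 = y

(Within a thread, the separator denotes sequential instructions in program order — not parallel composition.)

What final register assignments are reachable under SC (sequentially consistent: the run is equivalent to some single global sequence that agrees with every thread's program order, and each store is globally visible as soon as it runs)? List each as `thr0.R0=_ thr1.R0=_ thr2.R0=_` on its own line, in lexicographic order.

outcome vector order: (thr0.R0,thr1.R0,thr2.R0)
|SC outcomes| = 6

thr0.R0=0 thr1.R0=0 thr2.R0=1
thr0.R0=0 thr1.R0=1 thr2.R0=0
thr0.R0=0 thr1.R0=1 thr2.R0=1
thr0.R0=1 thr1.R0=0 thr2.R0=1
thr0.R0=1 thr1.R0=1 thr2.R0=0
thr0.R0=1 thr1.R0=1 thr2.R0=1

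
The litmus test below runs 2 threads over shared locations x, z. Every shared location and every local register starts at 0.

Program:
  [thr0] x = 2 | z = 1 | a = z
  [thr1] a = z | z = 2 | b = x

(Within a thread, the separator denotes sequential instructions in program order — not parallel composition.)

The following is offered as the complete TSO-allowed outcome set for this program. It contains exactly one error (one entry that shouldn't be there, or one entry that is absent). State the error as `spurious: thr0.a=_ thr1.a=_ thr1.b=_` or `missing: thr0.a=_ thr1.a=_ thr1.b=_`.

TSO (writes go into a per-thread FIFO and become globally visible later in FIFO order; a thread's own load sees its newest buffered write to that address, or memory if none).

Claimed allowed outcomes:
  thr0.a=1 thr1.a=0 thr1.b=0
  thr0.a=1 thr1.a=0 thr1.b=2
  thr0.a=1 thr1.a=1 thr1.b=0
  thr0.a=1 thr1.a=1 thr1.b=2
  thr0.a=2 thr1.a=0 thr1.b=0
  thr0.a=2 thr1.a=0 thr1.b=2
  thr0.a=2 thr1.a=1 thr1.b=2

outcome vector order: (thr0.a,thr1.a,thr1.b)
TSO (6): <1 0 0>, <1 0 2>, <1 1 2>, <2 0 0>, <2 0 2>, <2 1 2>
claimed∖TSO = {<1 1 0>}

spurious: thr0.a=1 thr1.a=1 thr1.b=0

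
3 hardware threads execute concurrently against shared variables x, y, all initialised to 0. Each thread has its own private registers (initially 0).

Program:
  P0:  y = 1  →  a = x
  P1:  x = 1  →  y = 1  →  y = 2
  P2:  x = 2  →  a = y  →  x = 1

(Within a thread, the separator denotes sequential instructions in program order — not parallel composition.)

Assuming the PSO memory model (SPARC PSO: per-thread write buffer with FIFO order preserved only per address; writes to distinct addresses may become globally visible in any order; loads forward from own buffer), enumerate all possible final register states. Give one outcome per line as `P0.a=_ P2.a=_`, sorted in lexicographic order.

outcome vector order: (P0.a,P2.a)
|PSO outcomes| = 9

P0.a=0 P2.a=0
P0.a=0 P2.a=1
P0.a=0 P2.a=2
P0.a=1 P2.a=0
P0.a=1 P2.a=1
P0.a=1 P2.a=2
P0.a=2 P2.a=0
P0.a=2 P2.a=1
P0.a=2 P2.a=2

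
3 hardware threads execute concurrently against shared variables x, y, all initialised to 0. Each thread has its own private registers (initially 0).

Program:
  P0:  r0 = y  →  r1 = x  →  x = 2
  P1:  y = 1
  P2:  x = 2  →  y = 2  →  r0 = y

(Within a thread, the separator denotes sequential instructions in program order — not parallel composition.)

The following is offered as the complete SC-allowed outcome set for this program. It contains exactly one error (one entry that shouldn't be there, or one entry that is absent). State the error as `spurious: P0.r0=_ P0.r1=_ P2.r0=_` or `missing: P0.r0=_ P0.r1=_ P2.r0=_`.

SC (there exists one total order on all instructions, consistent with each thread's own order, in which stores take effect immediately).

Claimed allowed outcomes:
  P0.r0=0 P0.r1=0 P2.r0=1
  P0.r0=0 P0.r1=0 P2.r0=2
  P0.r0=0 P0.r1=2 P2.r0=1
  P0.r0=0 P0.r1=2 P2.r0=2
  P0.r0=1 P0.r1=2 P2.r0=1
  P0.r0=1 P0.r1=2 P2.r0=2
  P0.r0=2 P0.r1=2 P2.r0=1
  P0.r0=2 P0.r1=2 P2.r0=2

missing: P0.r0=1 P0.r1=0 P2.r0=2

outcome vector order: (P0.r0,P0.r1,P2.r0)
[SC] allowed = {001; 002; 021; 022; 102; 121; 122; 221; 222}
SC∖claimed = {102}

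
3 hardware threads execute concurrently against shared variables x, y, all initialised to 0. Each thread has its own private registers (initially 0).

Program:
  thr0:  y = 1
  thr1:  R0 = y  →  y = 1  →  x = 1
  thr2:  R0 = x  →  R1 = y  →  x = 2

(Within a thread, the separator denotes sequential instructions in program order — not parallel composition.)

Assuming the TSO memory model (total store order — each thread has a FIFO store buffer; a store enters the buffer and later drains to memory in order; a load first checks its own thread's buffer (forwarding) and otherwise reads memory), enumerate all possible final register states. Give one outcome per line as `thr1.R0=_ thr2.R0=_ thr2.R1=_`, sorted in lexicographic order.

outcome vector order: (thr1.R0,thr2.R0,thr2.R1)
|TSO outcomes| = 6

thr1.R0=0 thr2.R0=0 thr2.R1=0
thr1.R0=0 thr2.R0=0 thr2.R1=1
thr1.R0=0 thr2.R0=1 thr2.R1=1
thr1.R0=1 thr2.R0=0 thr2.R1=0
thr1.R0=1 thr2.R0=0 thr2.R1=1
thr1.R0=1 thr2.R0=1 thr2.R1=1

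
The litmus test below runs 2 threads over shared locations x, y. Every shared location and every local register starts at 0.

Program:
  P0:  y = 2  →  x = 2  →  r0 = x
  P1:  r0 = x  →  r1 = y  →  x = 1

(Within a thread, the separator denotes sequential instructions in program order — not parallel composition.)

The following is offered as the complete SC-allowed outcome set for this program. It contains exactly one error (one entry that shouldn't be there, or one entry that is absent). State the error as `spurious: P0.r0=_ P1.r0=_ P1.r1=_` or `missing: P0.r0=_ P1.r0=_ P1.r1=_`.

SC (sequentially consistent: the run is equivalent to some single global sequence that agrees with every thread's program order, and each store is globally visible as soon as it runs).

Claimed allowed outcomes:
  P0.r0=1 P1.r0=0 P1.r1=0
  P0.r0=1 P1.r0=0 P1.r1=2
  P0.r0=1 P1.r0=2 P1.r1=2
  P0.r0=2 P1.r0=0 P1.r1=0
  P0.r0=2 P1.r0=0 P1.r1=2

outcome vector order: (P0.r0,P1.r0,P1.r1)
under SC → <1 0 0> <1 0 2> <1 2 2> <2 0 0> <2 0 2> <2 2 2>
SC∖claimed = {<2 2 2>}

missing: P0.r0=2 P1.r0=2 P1.r1=2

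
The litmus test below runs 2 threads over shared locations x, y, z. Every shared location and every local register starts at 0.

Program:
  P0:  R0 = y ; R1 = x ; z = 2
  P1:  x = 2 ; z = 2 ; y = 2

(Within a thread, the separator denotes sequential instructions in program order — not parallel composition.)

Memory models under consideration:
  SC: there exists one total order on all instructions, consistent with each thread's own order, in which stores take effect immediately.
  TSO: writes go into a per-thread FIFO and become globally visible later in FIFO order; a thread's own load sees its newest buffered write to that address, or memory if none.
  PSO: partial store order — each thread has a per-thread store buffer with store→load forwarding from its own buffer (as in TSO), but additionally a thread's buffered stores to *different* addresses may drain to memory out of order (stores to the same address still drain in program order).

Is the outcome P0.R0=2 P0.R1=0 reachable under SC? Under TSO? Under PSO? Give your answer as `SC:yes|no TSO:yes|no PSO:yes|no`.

SC:no TSO:no PSO:yes

outcome vector order: (P0.R0,P0.R1)
SC: 3 outcomes — {(0,0), (0,2), (2,2)}
TSO: 3 outcomes — {(0,0), (0,2), (2,2)}
PSO: 4 outcomes — {(0,0), (0,2), (2,0), (2,2)}
target (2,0) ∈ {PSO}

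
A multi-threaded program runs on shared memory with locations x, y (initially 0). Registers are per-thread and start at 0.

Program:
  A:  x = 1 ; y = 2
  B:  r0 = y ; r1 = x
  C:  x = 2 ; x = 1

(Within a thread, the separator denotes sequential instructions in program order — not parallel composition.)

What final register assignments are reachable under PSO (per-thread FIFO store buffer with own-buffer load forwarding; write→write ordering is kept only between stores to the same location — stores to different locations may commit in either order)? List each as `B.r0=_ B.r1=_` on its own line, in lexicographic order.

outcome vector order: (B.r0,B.r1)
|PSO outcomes| = 6

B.r0=0 B.r1=0
B.r0=0 B.r1=1
B.r0=0 B.r1=2
B.r0=2 B.r1=0
B.r0=2 B.r1=1
B.r0=2 B.r1=2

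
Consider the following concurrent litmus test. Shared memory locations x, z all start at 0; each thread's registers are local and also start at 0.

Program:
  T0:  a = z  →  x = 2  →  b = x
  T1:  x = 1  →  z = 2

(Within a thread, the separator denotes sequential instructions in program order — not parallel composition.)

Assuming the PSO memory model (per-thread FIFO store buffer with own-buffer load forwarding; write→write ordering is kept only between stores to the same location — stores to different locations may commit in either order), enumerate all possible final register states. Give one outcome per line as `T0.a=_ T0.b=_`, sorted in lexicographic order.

T0.a=0 T0.b=1
T0.a=0 T0.b=2
T0.a=2 T0.b=1
T0.a=2 T0.b=2

outcome vector order: (T0.a,T0.b)
|PSO outcomes| = 4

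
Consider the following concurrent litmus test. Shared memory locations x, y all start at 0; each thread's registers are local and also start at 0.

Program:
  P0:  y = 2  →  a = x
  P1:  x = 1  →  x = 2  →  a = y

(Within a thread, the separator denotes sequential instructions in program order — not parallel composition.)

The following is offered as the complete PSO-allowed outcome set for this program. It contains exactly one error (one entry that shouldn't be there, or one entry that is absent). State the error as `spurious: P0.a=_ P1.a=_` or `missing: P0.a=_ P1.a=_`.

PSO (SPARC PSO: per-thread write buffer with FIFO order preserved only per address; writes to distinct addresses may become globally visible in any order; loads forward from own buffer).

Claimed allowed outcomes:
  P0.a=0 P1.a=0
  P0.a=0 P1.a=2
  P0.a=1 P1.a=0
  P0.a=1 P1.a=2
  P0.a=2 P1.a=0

outcome vector order: (P0.a,P1.a)
PSO: 6 outcomes — {0/0; 0/2; 1/0; 1/2; 2/0; 2/2}
PSO∖claimed = {2/2}

missing: P0.a=2 P1.a=2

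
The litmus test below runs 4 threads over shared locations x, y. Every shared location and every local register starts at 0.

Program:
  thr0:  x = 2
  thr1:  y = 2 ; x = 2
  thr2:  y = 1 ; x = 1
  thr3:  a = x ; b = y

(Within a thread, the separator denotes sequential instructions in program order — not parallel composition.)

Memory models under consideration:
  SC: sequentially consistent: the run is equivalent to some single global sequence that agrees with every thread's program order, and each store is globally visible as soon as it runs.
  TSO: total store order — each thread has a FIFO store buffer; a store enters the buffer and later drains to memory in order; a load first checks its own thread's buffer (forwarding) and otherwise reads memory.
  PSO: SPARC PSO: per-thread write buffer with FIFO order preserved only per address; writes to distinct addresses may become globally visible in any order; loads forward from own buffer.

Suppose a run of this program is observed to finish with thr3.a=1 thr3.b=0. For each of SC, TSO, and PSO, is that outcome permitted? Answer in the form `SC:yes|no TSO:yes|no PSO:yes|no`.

outcome vector order: (thr3.a,thr3.b)
SC (8): (0,0); (0,1); (0,2); (1,1); (1,2); (2,0); (2,1); (2,2)
TSO (8): (0,0); (0,1); (0,2); (1,1); (1,2); (2,0); (2,1); (2,2)
PSO (9): (0,0); (0,1); (0,2); (1,0); (1,1); (1,2); (2,0); (2,1); (2,2)
target (1,0) ∈ {PSO}

SC:no TSO:no PSO:yes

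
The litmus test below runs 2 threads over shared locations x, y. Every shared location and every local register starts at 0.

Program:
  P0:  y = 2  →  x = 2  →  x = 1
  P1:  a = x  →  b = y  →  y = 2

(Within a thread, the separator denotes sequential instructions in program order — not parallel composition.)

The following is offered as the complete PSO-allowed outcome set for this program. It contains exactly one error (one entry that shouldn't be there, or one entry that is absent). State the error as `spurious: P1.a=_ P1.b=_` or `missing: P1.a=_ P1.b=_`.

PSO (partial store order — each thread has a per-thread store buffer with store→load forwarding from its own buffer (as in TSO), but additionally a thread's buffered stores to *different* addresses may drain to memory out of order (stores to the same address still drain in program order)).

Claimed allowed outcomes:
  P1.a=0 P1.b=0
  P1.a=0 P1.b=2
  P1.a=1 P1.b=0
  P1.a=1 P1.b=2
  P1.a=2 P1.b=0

missing: P1.a=2 P1.b=2

outcome vector order: (P1.a,P1.b)
PSO (6): (0,0) (0,2) (1,0) (1,2) (2,0) (2,2)
PSO∖claimed = {(2,2)}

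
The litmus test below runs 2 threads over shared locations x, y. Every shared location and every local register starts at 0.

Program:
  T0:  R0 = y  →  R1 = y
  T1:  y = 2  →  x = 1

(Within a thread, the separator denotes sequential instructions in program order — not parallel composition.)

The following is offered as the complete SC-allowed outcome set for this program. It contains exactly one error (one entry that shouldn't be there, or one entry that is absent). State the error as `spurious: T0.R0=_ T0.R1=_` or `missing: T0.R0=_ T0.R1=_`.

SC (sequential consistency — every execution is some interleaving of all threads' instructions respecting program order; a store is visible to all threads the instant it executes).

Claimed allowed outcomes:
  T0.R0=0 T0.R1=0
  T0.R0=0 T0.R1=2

missing: T0.R0=2 T0.R1=2

outcome vector order: (T0.R0,T0.R1)
[SC] allowed = {<0 0>; <0 2>; <2 2>}
SC∖claimed = {<2 2>}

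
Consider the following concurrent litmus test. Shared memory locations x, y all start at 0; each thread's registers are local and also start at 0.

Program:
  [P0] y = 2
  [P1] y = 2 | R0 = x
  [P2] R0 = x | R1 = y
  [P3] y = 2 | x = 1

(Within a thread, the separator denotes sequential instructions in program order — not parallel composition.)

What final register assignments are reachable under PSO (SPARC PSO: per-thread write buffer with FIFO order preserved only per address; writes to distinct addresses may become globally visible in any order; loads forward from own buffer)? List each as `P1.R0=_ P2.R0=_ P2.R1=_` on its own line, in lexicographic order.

P1.R0=0 P2.R0=0 P2.R1=0
P1.R0=0 P2.R0=0 P2.R1=2
P1.R0=0 P2.R0=1 P2.R1=0
P1.R0=0 P2.R0=1 P2.R1=2
P1.R0=1 P2.R0=0 P2.R1=0
P1.R0=1 P2.R0=0 P2.R1=2
P1.R0=1 P2.R0=1 P2.R1=0
P1.R0=1 P2.R0=1 P2.R1=2

outcome vector order: (P1.R0,P2.R0,P2.R1)
|PSO outcomes| = 8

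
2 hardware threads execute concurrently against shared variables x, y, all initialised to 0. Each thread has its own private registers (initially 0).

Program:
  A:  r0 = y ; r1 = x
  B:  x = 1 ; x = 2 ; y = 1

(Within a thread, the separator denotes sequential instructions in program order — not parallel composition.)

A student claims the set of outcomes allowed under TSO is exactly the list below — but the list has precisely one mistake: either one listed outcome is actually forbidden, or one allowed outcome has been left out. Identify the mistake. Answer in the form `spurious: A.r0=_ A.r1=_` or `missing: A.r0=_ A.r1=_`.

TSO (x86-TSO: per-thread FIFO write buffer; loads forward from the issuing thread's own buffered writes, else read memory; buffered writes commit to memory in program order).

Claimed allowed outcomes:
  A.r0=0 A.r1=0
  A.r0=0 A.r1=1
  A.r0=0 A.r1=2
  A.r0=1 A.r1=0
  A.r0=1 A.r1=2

outcome vector order: (A.r0,A.r1)
under TSO → 0/0 0/1 0/2 1/2
claimed∖TSO = {1/0}

spurious: A.r0=1 A.r1=0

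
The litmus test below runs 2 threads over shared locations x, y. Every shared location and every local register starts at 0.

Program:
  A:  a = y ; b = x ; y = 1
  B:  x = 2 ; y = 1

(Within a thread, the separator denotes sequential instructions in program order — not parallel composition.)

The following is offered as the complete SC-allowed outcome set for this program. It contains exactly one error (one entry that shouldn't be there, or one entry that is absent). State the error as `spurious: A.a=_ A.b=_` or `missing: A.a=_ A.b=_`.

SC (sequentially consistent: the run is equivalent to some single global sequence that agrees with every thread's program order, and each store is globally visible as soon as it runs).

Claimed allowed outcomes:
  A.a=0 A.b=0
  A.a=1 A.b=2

outcome vector order: (A.a,A.b)
under SC → 0/0; 0/2; 1/2
SC∖claimed = {0/2}

missing: A.a=0 A.b=2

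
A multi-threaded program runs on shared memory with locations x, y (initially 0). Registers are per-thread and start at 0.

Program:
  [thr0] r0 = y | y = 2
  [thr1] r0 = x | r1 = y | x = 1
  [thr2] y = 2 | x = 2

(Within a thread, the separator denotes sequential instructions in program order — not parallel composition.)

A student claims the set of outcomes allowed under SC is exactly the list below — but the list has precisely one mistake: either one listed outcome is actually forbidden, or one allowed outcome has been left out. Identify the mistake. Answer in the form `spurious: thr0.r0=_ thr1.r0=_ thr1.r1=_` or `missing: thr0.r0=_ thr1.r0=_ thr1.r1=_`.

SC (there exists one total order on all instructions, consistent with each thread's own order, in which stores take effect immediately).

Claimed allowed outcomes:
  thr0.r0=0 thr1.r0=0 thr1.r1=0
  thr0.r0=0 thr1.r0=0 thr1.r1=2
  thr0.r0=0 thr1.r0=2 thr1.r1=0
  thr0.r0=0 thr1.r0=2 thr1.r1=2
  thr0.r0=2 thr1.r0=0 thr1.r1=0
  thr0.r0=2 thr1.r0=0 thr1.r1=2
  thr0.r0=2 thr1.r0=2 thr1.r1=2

outcome vector order: (thr0.r0,thr1.r0,thr1.r1)
under SC → (0,0,0), (0,0,2), (0,2,2), (2,0,0), (2,0,2), (2,2,2)
claimed∖SC = {(0,2,0)}

spurious: thr0.r0=0 thr1.r0=2 thr1.r1=0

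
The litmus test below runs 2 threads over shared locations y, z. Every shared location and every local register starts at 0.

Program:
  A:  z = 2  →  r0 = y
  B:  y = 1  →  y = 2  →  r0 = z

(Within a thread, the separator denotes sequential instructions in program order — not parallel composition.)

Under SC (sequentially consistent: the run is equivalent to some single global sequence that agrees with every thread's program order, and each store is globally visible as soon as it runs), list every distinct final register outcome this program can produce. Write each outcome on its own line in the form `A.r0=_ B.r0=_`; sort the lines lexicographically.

outcome vector order: (A.r0,B.r0)
|SC outcomes| = 4

A.r0=0 B.r0=2
A.r0=1 B.r0=2
A.r0=2 B.r0=0
A.r0=2 B.r0=2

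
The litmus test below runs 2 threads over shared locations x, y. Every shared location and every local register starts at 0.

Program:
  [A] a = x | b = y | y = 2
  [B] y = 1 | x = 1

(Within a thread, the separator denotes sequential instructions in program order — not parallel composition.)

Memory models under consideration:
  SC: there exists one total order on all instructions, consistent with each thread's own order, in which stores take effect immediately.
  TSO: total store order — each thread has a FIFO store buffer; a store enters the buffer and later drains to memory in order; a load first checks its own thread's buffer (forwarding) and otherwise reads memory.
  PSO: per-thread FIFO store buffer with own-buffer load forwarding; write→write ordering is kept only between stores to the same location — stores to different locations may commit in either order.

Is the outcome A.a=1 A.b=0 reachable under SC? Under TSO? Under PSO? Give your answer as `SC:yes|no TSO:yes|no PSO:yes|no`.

SC:no TSO:no PSO:yes

outcome vector order: (A.a,A.b)
SC (3): 0/0; 0/1; 1/1
TSO (3): 0/0; 0/1; 1/1
PSO (4): 0/0; 0/1; 1/0; 1/1
target 1/0 ∈ {PSO}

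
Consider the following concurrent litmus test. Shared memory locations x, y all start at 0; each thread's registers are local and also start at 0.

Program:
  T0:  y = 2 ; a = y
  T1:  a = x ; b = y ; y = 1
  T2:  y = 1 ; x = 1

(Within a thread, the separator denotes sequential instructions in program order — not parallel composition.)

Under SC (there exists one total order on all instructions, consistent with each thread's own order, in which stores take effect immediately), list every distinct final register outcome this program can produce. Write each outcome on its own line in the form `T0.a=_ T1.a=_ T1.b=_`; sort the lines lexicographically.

T0.a=1 T1.a=0 T1.b=0
T0.a=1 T1.a=0 T1.b=1
T0.a=1 T1.a=0 T1.b=2
T0.a=1 T1.a=1 T1.b=1
T0.a=1 T1.a=1 T1.b=2
T0.a=2 T1.a=0 T1.b=0
T0.a=2 T1.a=0 T1.b=1
T0.a=2 T1.a=0 T1.b=2
T0.a=2 T1.a=1 T1.b=1
T0.a=2 T1.a=1 T1.b=2

outcome vector order: (T0.a,T1.a,T1.b)
|SC outcomes| = 10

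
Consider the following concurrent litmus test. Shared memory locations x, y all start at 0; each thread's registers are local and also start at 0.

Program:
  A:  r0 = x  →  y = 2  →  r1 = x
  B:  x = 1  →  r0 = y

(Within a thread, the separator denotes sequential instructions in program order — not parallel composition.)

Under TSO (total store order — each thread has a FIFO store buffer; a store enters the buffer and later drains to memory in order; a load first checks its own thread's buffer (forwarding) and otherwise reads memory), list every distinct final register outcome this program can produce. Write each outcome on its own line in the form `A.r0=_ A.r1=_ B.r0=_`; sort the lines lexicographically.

A.r0=0 A.r1=0 B.r0=0
A.r0=0 A.r1=0 B.r0=2
A.r0=0 A.r1=1 B.r0=0
A.r0=0 A.r1=1 B.r0=2
A.r0=1 A.r1=1 B.r0=0
A.r0=1 A.r1=1 B.r0=2

outcome vector order: (A.r0,A.r1,B.r0)
|TSO outcomes| = 6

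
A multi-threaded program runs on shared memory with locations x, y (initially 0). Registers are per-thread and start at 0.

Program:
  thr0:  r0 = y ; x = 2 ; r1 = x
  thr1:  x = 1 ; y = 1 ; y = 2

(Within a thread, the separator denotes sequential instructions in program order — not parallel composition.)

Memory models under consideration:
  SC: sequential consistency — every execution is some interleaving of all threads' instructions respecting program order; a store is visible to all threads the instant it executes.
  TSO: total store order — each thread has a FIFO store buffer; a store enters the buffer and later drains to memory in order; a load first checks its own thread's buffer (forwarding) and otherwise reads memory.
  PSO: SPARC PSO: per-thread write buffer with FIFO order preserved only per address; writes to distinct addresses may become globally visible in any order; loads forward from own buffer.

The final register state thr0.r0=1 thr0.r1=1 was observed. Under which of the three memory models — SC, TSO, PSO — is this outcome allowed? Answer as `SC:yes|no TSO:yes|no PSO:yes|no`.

outcome vector order: (thr0.r0,thr0.r1)
[SC] allowed = {0/1; 0/2; 1/2; 2/2}
[TSO] allowed = {0/1; 0/2; 1/2; 2/2}
[PSO] allowed = {0/1; 0/2; 1/1; 1/2; 2/1; 2/2}
target 1/1 ∈ {PSO}

SC:no TSO:no PSO:yes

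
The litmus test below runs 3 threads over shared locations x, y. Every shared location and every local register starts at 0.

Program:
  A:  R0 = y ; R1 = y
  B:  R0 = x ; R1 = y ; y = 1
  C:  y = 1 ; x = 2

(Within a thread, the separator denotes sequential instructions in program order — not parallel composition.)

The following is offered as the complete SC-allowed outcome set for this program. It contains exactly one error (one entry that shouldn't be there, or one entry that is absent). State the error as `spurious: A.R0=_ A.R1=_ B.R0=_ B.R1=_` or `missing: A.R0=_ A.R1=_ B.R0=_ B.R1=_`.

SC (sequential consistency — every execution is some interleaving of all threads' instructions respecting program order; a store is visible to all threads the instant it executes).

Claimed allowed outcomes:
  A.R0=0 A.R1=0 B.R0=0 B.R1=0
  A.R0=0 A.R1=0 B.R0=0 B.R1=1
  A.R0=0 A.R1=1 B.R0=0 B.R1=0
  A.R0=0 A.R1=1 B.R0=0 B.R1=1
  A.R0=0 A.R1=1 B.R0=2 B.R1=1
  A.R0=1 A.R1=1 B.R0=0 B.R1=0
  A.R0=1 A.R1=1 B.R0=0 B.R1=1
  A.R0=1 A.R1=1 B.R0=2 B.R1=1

outcome vector order: (A.R0,A.R1,B.R0,B.R1)
SC (9): (0,0,0,0); (0,0,0,1); (0,0,2,1); (0,1,0,0); (0,1,0,1); (0,1,2,1); (1,1,0,0); (1,1,0,1); (1,1,2,1)
SC∖claimed = {(0,0,2,1)}

missing: A.R0=0 A.R1=0 B.R0=2 B.R1=1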